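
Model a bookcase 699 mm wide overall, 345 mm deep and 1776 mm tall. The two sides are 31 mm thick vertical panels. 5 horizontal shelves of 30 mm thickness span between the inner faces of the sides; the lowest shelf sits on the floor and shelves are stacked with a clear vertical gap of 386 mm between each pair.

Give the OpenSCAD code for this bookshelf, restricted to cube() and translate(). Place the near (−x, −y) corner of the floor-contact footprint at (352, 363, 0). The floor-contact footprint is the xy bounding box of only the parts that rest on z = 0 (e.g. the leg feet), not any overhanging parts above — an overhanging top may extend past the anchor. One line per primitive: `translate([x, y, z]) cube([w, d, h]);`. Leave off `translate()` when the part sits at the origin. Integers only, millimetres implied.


translate([352, 363, 0]) cube([31, 345, 1776]);
translate([1020, 363, 0]) cube([31, 345, 1776]);
translate([383, 363, 0]) cube([637, 345, 30]);
translate([383, 363, 416]) cube([637, 345, 30]);
translate([383, 363, 832]) cube([637, 345, 30]);
translate([383, 363, 1248]) cube([637, 345, 30]);
translate([383, 363, 1664]) cube([637, 345, 30]);


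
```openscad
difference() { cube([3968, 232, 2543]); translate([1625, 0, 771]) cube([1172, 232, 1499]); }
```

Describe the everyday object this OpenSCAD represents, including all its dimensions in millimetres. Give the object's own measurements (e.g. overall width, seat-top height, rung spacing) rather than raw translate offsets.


A wall 3968 mm long (x), 232 mm thick (y), 2543 mm tall, with a rectangular window opening cut through it. The opening is 1172 mm wide and 1499 mm tall; its sill is at z = 771 mm and its near (−x) edge is 1625 mm from the wall's −x end. The opening passes through the full wall thickness.


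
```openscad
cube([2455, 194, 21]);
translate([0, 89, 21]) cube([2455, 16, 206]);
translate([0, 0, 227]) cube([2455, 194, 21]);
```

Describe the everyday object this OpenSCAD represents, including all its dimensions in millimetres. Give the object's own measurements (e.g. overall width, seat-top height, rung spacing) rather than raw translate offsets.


An I-beam lying along x, 2455 mm long. Overall section height 248 mm. Two flanges 194 mm wide (y) and 21 mm thick, one on the floor and one at the top; a web 16 mm thick runs between them, centred on the flange width.


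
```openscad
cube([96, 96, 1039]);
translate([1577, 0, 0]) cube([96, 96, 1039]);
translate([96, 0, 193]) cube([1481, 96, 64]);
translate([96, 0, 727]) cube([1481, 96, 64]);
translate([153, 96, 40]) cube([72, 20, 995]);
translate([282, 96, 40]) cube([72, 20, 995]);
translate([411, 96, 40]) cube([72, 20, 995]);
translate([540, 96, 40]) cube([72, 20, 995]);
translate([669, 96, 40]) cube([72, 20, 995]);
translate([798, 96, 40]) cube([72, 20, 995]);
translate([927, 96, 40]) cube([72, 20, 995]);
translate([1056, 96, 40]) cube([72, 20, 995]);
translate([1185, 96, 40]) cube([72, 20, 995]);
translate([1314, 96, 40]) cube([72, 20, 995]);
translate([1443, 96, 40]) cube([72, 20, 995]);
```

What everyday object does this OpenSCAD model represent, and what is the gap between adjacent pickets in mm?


A fence section. The picket gap is 57 mm.

Two posts, two rails, 11 pickets — a fence section. Span 1481 mm holds 11 pickets of 72 mm with 12 equal gaps: ⌊(1481 − 11·72) / 12⌋ = 57 mm.


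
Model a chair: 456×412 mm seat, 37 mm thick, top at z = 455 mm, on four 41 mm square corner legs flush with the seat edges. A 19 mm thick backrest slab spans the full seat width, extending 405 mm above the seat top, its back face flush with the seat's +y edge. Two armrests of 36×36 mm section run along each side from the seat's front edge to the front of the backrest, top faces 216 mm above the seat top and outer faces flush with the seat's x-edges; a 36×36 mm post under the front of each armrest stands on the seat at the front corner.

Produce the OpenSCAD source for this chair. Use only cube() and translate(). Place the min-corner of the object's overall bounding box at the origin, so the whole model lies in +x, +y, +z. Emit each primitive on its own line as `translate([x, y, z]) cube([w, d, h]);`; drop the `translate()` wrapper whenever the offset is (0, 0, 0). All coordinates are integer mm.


// leg_h = 455 - 37 = 418
// arm post h = 216 - 36 = 180
translate([0, 0, 418]) cube([456, 412, 37]);
cube([41, 41, 418]);
translate([415, 0, 0]) cube([41, 41, 418]);
translate([0, 371, 0]) cube([41, 41, 418]);
translate([415, 371, 0]) cube([41, 41, 418]);
translate([0, 393, 455]) cube([456, 19, 405]);
translate([0, 0, 635]) cube([36, 393, 36]);
translate([420, 0, 635]) cube([36, 393, 36]);
translate([0, 0, 455]) cube([36, 36, 180]);
translate([420, 0, 455]) cube([36, 36, 180]);


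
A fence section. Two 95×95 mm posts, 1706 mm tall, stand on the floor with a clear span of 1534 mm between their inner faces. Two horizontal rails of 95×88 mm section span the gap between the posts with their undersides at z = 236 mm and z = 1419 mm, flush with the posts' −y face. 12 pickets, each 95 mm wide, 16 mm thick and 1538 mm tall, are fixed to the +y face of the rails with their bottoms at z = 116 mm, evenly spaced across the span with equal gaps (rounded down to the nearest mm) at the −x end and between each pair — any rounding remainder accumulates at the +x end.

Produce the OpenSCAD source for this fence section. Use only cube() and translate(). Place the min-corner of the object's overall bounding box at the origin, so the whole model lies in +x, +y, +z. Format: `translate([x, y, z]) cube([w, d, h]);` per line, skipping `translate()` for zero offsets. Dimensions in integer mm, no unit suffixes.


cube([95, 95, 1706]);
translate([1629, 0, 0]) cube([95, 95, 1706]);
translate([95, 0, 236]) cube([1534, 95, 88]);
translate([95, 0, 1419]) cube([1534, 95, 88]);
translate([125, 95, 116]) cube([95, 16, 1538]);
translate([250, 95, 116]) cube([95, 16, 1538]);
translate([375, 95, 116]) cube([95, 16, 1538]);
translate([500, 95, 116]) cube([95, 16, 1538]);
translate([625, 95, 116]) cube([95, 16, 1538]);
translate([750, 95, 116]) cube([95, 16, 1538]);
translate([875, 95, 116]) cube([95, 16, 1538]);
translate([1000, 95, 116]) cube([95, 16, 1538]);
translate([1125, 95, 116]) cube([95, 16, 1538]);
translate([1250, 95, 116]) cube([95, 16, 1538]);
translate([1375, 95, 116]) cube([95, 16, 1538]);
translate([1500, 95, 116]) cube([95, 16, 1538]);


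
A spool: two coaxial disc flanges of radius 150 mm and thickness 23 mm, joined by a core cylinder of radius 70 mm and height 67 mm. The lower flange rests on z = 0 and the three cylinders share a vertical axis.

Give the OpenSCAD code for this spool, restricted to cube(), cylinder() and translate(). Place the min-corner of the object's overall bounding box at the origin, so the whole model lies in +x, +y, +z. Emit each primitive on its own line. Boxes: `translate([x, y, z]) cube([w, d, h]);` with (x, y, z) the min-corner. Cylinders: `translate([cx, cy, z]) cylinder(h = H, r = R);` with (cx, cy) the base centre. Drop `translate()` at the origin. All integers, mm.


translate([150, 150, 0]) cylinder(h = 23, r = 150);
translate([150, 150, 23]) cylinder(h = 67, r = 70);
translate([150, 150, 90]) cylinder(h = 23, r = 150);


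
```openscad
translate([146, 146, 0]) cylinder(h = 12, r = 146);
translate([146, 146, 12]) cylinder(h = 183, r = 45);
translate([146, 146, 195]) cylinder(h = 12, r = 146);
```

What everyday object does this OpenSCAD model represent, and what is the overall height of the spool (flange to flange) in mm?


A spool. The overall height is 207 mm.

Three coaxial cylinders, large–small–large — a spool. Two 12 mm flanges and a 183 mm core give 12 + 183 + 12 = 207 mm.


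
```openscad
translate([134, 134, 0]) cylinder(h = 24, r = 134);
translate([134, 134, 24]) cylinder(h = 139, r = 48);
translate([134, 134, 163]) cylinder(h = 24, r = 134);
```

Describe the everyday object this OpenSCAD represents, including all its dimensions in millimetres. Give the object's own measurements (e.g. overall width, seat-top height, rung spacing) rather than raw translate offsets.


A spool: two coaxial disc flanges of radius 134 mm and thickness 24 mm, joined by a core cylinder of radius 48 mm and height 139 mm. The lower flange rests on z = 0 and the three cylinders share a vertical axis.


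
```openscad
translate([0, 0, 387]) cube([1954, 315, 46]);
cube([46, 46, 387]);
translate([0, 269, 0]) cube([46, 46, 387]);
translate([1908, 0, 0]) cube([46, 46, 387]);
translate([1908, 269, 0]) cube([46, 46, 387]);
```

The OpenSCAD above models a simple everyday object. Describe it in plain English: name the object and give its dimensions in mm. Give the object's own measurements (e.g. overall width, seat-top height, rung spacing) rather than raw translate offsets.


A bench: a 1954×315 mm seat slab, 46 mm thick, top at z = 433 mm, on four 46×46 mm square legs flush with the seat corners and standing on z = 0.


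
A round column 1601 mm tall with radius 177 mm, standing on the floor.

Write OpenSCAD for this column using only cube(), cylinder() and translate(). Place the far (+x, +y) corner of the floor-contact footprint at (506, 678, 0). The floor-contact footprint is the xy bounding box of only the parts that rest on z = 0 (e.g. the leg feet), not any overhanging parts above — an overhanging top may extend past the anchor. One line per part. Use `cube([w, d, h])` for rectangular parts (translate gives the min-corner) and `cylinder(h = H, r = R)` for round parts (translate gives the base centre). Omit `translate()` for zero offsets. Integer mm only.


translate([329, 501, 0]) cylinder(h = 1601, r = 177);


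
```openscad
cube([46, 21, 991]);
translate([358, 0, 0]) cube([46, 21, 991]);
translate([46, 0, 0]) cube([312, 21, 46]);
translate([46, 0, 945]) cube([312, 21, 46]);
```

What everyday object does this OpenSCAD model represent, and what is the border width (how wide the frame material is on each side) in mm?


A picture frame. The border width is 46 mm.

Four thin pieces enclosing a rectangular opening — a picture frame. The two full-height stiles are 991 mm tall; the top rail sits at z = 945 and is 46 mm tall, so the border above the opening is 991 − 945 = 46 mm, matching the stile x-width.


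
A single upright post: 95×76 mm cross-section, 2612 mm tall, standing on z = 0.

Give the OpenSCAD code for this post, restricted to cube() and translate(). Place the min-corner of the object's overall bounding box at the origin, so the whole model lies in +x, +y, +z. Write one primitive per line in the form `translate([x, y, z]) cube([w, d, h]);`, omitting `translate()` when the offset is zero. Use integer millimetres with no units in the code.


cube([95, 76, 2612]);


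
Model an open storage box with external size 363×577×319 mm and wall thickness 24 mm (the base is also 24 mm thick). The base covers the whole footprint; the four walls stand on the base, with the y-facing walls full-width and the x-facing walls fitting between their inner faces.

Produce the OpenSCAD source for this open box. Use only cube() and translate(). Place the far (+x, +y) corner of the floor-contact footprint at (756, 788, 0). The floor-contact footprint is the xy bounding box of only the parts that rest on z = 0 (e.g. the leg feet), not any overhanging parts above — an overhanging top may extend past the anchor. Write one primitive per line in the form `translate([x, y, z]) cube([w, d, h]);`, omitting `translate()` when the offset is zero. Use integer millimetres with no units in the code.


translate([393, 211, 0]) cube([363, 577, 24]);
translate([393, 211, 24]) cube([363, 24, 295]);
translate([393, 764, 24]) cube([363, 24, 295]);
translate([393, 235, 24]) cube([24, 529, 295]);
translate([732, 235, 24]) cube([24, 529, 295]);


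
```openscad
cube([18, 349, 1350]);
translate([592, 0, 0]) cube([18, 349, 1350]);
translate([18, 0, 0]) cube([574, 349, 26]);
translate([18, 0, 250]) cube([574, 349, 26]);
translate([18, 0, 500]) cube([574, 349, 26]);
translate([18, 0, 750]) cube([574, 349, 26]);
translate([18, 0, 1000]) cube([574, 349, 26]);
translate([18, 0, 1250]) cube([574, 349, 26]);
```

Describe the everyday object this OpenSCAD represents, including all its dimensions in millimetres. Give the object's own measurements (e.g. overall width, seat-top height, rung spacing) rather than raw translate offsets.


An open bookshelf. Two side panels, each 18 mm thick, 349 mm deep and 1350 mm tall, stand 610 mm apart (outside-to-outside). Between them sit 6 shelves, each 26 mm thick and 349 mm deep, spanning the full gap between the sides. The bottom shelf rests on the floor (its underside at z = 0) and the clear gap between one shelf's top and the next shelf's underside is 224 mm.


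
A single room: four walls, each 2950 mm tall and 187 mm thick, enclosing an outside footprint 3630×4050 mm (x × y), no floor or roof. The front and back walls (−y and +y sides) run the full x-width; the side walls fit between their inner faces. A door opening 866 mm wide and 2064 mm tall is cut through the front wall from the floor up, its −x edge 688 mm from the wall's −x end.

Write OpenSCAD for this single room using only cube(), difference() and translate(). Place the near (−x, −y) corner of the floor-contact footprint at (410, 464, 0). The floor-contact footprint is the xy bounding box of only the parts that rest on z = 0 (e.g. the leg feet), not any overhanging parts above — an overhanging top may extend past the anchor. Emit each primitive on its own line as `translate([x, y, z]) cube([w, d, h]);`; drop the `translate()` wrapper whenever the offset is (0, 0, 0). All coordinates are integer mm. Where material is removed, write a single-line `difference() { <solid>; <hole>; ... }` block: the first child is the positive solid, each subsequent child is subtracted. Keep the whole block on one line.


difference() { translate([410, 464, 0]) cube([3630, 187, 2950]); translate([1098, 464, 0]) cube([866, 187, 2064]); }
translate([410, 4327, 0]) cube([3630, 187, 2950]);
translate([410, 651, 0]) cube([187, 3676, 2950]);
translate([3853, 651, 0]) cube([187, 3676, 2950]);


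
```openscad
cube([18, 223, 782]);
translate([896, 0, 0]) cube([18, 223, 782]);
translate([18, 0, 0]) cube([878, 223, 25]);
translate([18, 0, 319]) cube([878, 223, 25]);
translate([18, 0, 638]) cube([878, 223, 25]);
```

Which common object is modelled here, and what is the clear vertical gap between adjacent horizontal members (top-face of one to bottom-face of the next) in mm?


A bookshelf. The clear shelf gap is 294 mm.

Two tall side panels with 3 horizontal boards between them — a bookshelf. The first two shelf undersides are at z = 0 and z = 319; with shelf thickness 25, the clear gap is 319 − 0 − 25 = 294 mm.


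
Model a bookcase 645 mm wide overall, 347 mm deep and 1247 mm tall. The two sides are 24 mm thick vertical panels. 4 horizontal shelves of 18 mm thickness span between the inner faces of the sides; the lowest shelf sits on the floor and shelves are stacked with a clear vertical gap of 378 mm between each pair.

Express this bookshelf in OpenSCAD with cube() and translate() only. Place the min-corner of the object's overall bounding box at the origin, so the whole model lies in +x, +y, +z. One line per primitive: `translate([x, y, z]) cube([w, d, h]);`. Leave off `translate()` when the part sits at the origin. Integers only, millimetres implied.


cube([24, 347, 1247]);
translate([621, 0, 0]) cube([24, 347, 1247]);
translate([24, 0, 0]) cube([597, 347, 18]);
translate([24, 0, 396]) cube([597, 347, 18]);
translate([24, 0, 792]) cube([597, 347, 18]);
translate([24, 0, 1188]) cube([597, 347, 18]);


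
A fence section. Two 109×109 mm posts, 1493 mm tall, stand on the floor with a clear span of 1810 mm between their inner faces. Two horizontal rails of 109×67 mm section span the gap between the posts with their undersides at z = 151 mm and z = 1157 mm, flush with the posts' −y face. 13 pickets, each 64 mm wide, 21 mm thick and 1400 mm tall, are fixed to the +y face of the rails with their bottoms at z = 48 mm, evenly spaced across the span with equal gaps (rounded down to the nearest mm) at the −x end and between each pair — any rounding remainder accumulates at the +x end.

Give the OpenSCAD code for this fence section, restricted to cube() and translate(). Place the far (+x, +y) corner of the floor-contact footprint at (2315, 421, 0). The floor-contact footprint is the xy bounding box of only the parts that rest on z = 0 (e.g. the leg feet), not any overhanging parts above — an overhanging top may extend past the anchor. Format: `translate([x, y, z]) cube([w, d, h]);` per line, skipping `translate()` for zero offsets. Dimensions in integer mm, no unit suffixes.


translate([287, 312, 0]) cube([109, 109, 1493]);
translate([2206, 312, 0]) cube([109, 109, 1493]);
translate([396, 312, 151]) cube([1810, 109, 67]);
translate([396, 312, 1157]) cube([1810, 109, 67]);
translate([465, 421, 48]) cube([64, 21, 1400]);
translate([598, 421, 48]) cube([64, 21, 1400]);
translate([731, 421, 48]) cube([64, 21, 1400]);
translate([864, 421, 48]) cube([64, 21, 1400]);
translate([997, 421, 48]) cube([64, 21, 1400]);
translate([1130, 421, 48]) cube([64, 21, 1400]);
translate([1263, 421, 48]) cube([64, 21, 1400]);
translate([1396, 421, 48]) cube([64, 21, 1400]);
translate([1529, 421, 48]) cube([64, 21, 1400]);
translate([1662, 421, 48]) cube([64, 21, 1400]);
translate([1795, 421, 48]) cube([64, 21, 1400]);
translate([1928, 421, 48]) cube([64, 21, 1400]);
translate([2061, 421, 48]) cube([64, 21, 1400]);


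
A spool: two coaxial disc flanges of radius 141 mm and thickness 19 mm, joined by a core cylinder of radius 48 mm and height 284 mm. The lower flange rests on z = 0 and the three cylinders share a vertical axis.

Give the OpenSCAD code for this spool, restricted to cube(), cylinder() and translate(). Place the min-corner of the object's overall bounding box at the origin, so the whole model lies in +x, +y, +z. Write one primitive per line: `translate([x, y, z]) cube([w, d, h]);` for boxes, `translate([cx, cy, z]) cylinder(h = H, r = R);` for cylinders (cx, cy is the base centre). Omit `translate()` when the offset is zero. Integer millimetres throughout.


translate([141, 141, 0]) cylinder(h = 19, r = 141);
translate([141, 141, 19]) cylinder(h = 284, r = 48);
translate([141, 141, 303]) cylinder(h = 19, r = 141);


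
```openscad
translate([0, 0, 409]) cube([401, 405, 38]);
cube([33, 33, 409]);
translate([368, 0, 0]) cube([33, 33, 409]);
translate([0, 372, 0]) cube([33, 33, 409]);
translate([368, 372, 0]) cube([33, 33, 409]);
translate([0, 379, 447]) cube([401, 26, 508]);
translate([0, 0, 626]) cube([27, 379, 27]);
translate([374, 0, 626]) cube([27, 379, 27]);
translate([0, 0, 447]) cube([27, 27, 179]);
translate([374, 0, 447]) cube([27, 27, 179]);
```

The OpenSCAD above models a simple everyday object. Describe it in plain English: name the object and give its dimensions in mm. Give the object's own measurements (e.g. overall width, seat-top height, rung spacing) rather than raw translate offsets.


A chair. The seat is a 401×405×38 mm slab with its top at z = 447 mm, on four 33×33 mm corner legs (flush with the seat edges, standing on z = 0). A flat backrest 26 mm thick, 508 mm tall, spans the full seat width and rises from the seat top along its +y edge, rear face flush with the rear of the seat. Two armrests of 27×27 mm section run along each side from the seat's front edge to the front of the backrest, top faces 206 mm above the seat top and outer faces flush with the seat's x-edges; a 27×27 mm post under the front of each armrest stands on the seat at the front corner.


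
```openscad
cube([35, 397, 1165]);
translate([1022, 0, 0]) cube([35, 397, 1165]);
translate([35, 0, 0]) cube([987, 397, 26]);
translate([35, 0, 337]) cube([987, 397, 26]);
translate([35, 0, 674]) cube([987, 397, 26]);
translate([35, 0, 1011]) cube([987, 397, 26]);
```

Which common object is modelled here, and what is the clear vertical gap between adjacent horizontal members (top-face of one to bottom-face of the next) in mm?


A bookshelf. The clear shelf gap is 311 mm.

Two tall side panels with 4 horizontal boards between them — a bookshelf. The first two shelf undersides are at z = 0 and z = 337; with shelf thickness 26, the clear gap is 337 − 0 − 26 = 311 mm.


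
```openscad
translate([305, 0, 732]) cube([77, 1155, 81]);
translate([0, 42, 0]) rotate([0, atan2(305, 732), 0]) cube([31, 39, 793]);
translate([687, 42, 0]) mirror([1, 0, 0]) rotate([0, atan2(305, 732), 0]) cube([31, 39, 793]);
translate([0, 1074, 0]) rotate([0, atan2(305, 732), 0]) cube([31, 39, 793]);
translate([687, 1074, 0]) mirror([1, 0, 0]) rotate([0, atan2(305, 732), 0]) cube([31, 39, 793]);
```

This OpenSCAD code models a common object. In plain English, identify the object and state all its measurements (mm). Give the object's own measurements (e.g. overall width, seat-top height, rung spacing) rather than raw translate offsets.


A sawhorse. A 77×1155×81 mm beam (x, y, z) sits on two A-frame leg pairs. Each pair is two raked legs of 31×39 mm section (39 mm along y) splaying symmetrically in x. Each leg rises 732 mm vertically over 305 mm of horizontal reach and is 793 mm long along its own axis. Every leg's outer bottom edge rests on the floor and its outer top edge meets a bottom edge of the beam — the left legs (tilting toward +x) meet the beam's −x bottom edge, the right legs (their mirror images, tilting toward −x) meet its +x bottom edge — so the leg tops tuck under the beam, the beam's underside is 732 mm above the floor, and the feet are 687 mm apart outside-to-outside with the beam centred between them. The two leg pairs are set in 42 mm from either end of the beam.


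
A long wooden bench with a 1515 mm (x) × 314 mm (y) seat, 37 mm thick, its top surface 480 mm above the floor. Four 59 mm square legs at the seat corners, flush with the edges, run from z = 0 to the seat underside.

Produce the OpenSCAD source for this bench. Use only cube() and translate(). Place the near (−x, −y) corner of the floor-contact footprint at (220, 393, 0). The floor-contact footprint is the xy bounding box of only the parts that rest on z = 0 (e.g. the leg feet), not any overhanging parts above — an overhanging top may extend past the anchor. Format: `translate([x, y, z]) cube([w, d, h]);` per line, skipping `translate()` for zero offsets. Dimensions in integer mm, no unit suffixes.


translate([220, 393, 443]) cube([1515, 314, 37]);
translate([220, 393, 0]) cube([59, 59, 443]);
translate([220, 648, 0]) cube([59, 59, 443]);
translate([1676, 393, 0]) cube([59, 59, 443]);
translate([1676, 648, 0]) cube([59, 59, 443]);


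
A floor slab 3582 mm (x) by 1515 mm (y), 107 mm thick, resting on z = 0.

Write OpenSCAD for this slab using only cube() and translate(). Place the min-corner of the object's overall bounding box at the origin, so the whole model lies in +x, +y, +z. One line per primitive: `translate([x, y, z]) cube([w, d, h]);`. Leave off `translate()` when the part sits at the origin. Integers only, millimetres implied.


cube([3582, 1515, 107]);


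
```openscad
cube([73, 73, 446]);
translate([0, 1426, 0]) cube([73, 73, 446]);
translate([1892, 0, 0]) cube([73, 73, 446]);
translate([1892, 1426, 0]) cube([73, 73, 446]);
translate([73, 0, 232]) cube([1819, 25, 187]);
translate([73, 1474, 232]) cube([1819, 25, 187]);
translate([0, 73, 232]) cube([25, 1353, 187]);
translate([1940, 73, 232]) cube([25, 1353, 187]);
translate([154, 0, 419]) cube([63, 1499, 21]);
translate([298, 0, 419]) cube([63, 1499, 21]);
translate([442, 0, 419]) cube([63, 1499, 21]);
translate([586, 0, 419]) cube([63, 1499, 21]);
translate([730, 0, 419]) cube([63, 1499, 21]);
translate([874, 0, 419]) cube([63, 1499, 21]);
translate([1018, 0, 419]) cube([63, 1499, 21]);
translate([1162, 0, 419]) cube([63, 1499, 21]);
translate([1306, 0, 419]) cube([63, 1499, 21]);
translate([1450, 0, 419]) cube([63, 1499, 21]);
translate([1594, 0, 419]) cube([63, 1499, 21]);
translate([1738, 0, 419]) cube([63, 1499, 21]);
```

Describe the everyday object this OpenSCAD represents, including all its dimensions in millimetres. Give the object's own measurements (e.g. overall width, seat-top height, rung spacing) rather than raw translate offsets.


A bed frame 1965 mm long (x) by 1499 mm wide (y). Four 73×73 mm corner posts, 446 mm tall, at the corners of the footprint. Four rails of 25 mm thickness and 187 mm height run between adjacent posts with their undersides at z = 232 mm, their outer faces flush with the outside of the frame (the two x-running rails run between the posts' inner faces; the two y-running rails run between the posts' inner faces). 12 slats, each 63 mm wide (x) and 21 mm thick, lie across the top of the two x-running rails, running the full 1499 mm width of the frame in y; along x they sit between the end posts with a 81 mm gap after the −x posts and between neighbouring slats, leaving 91 mm before the +x posts.


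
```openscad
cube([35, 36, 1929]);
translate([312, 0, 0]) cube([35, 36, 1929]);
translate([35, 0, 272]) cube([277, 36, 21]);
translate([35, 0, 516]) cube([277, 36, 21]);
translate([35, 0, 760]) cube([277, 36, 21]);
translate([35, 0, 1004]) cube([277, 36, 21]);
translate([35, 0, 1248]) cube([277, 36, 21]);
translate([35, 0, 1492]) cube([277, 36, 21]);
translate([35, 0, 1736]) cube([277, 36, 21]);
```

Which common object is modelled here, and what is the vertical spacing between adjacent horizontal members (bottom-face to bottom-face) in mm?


A ladder. The rung spacing is 244 mm.

Two tall 35×36 posts with 7 short bars between them — a ladder. Adjacent rungs sit at z = 272 and z = 516, so the spacing is 516 − 272 = 244 mm.


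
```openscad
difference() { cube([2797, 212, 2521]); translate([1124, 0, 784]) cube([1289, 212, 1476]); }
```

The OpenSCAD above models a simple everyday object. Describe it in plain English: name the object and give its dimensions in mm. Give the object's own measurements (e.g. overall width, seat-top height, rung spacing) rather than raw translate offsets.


A wall 2797 mm long (x), 212 mm thick (y), 2521 mm tall, with a rectangular window opening cut through it. The opening is 1289 mm wide and 1476 mm tall; its sill is at z = 784 mm and its near (−x) edge is 1124 mm from the wall's −x end. The opening passes through the full wall thickness.


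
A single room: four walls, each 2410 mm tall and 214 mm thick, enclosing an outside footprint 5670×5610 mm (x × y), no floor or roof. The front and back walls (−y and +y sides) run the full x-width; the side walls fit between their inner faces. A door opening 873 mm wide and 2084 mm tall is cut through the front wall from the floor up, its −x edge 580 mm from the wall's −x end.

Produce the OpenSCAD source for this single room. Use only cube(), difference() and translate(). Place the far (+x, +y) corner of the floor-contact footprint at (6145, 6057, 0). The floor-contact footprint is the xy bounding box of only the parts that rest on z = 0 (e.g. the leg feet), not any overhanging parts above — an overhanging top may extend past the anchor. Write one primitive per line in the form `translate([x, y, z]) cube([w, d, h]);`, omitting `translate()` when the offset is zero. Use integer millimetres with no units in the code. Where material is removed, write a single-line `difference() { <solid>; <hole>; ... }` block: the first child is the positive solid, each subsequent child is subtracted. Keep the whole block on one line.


difference() { translate([475, 447, 0]) cube([5670, 214, 2410]); translate([1055, 447, 0]) cube([873, 214, 2084]); }
translate([475, 5843, 0]) cube([5670, 214, 2410]);
translate([475, 661, 0]) cube([214, 5182, 2410]);
translate([5931, 661, 0]) cube([214, 5182, 2410]);


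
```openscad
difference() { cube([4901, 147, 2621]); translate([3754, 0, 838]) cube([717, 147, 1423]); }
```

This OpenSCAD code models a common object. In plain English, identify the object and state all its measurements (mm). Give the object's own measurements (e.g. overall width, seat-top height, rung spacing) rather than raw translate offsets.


A wall 4901 mm long (x), 147 mm thick (y), 2621 mm tall, with a rectangular window opening cut through it. The opening is 717 mm wide and 1423 mm tall; its sill is at z = 838 mm and its near (−x) edge is 3754 mm from the wall's −x end. The opening passes through the full wall thickness.


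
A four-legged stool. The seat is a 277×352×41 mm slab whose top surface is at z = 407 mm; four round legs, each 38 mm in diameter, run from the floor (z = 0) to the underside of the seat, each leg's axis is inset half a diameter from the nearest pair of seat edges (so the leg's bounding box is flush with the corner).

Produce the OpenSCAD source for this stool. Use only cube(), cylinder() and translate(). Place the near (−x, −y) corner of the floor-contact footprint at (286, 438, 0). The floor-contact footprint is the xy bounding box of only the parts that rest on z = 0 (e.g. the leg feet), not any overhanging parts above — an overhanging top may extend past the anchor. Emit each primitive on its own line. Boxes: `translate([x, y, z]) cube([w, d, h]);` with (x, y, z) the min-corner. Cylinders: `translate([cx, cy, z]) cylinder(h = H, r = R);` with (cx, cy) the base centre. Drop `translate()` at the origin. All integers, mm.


translate([286, 438, 366]) cube([277, 352, 41]);
translate([305, 457, 0]) cylinder(h = 366, r = 19);
translate([544, 457, 0]) cylinder(h = 366, r = 19);
translate([305, 771, 0]) cylinder(h = 366, r = 19);
translate([544, 771, 0]) cylinder(h = 366, r = 19);


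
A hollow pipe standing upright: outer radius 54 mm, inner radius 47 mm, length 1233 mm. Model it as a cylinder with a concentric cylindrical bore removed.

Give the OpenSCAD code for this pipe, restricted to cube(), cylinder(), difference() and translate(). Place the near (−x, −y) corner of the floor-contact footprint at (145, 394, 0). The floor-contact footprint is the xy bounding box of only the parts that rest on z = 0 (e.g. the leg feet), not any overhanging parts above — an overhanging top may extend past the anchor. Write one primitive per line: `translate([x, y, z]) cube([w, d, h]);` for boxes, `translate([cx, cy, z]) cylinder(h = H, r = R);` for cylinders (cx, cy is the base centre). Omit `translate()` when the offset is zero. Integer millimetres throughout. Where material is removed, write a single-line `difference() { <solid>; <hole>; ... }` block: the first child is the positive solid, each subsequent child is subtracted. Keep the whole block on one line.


difference() { translate([199, 448, 0]) cylinder(h = 1233, r = 54); translate([199, 448, 0]) cylinder(h = 1233, r = 47); }


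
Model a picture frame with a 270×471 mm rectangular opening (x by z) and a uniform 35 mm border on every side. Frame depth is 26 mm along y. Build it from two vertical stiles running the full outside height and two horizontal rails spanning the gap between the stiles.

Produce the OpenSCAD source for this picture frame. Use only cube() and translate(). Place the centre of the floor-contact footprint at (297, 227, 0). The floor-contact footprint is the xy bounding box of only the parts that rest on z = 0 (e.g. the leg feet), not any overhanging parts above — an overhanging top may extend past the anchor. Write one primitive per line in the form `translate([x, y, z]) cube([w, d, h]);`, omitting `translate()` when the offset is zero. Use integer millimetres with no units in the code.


translate([127, 214, 0]) cube([35, 26, 541]);
translate([432, 214, 0]) cube([35, 26, 541]);
translate([162, 214, 0]) cube([270, 26, 35]);
translate([162, 214, 506]) cube([270, 26, 35]);


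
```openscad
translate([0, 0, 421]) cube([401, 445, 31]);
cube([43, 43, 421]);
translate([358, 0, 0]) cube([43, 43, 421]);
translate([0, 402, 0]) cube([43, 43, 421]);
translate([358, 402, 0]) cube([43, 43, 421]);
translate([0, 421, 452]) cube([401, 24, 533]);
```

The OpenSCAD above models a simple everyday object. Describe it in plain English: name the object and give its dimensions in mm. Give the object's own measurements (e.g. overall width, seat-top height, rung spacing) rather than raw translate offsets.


A chair. The seat is a 401×445×31 mm slab with its top at z = 452 mm, on four 43×43 mm corner legs (flush with the seat edges, standing on z = 0). A flat backrest 24 mm thick, 533 mm tall, spans the full seat width and rises from the seat top along its +y edge, rear face flush with the rear of the seat.


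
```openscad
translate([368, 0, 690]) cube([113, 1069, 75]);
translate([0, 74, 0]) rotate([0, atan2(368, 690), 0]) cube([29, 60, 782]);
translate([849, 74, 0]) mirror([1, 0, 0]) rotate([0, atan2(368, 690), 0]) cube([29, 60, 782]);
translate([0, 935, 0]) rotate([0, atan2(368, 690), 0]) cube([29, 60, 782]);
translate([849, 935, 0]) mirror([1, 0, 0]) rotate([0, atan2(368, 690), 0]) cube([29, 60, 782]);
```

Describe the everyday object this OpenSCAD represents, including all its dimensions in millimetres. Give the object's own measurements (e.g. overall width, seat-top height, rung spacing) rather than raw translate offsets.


A sawhorse. A 113×1069×75 mm beam (x, y, z) sits on two A-frame leg pairs. Each pair is two raked legs of 29×60 mm section (60 mm along y) splaying symmetrically in x. Each leg rises 690 mm vertically over 368 mm of horizontal reach and is 782 mm long along its own axis. Every leg's outer bottom edge rests on the floor and its outer top edge meets a bottom edge of the beam — the left legs (tilting toward +x) meet the beam's −x bottom edge, the right legs (their mirror images, tilting toward −x) meet its +x bottom edge — so the leg tops tuck under the beam, the beam's underside is 690 mm above the floor, and the feet are 849 mm apart outside-to-outside with the beam centred between them. The two leg pairs are set in 74 mm from either end of the beam.


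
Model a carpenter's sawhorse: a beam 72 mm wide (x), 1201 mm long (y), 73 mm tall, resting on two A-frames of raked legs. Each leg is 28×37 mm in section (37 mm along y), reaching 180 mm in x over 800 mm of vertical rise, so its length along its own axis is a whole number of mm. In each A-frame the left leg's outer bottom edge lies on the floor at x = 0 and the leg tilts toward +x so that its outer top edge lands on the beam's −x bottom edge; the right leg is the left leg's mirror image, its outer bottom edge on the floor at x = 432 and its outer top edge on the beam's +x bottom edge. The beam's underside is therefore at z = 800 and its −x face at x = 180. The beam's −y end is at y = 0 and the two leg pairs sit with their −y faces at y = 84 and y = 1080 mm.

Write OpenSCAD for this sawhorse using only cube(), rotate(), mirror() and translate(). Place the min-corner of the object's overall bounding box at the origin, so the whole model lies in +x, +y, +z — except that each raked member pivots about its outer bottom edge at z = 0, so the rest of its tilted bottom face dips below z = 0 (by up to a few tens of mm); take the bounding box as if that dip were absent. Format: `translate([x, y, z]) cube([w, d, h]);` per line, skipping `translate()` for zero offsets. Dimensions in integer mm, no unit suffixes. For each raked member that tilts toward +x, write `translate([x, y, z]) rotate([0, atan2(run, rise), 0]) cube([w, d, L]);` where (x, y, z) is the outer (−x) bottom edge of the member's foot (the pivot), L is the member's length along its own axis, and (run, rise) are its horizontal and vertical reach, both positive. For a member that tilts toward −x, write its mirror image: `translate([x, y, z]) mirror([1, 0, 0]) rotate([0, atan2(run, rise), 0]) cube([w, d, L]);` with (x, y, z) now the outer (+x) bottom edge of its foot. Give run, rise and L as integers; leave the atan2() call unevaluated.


translate([180, 0, 800]) cube([72, 1201, 73]);
translate([0, 84, 0]) rotate([0, atan2(180, 800), 0]) cube([28, 37, 820]);
translate([432, 84, 0]) mirror([1, 0, 0]) rotate([0, atan2(180, 800), 0]) cube([28, 37, 820]);
translate([0, 1080, 0]) rotate([0, atan2(180, 800), 0]) cube([28, 37, 820]);
translate([432, 1080, 0]) mirror([1, 0, 0]) rotate([0, atan2(180, 800), 0]) cube([28, 37, 820]);


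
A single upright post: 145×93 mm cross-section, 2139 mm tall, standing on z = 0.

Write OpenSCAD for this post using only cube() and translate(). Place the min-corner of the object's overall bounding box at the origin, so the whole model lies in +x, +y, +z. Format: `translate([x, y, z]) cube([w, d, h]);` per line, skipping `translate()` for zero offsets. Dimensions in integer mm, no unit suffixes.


cube([145, 93, 2139]);


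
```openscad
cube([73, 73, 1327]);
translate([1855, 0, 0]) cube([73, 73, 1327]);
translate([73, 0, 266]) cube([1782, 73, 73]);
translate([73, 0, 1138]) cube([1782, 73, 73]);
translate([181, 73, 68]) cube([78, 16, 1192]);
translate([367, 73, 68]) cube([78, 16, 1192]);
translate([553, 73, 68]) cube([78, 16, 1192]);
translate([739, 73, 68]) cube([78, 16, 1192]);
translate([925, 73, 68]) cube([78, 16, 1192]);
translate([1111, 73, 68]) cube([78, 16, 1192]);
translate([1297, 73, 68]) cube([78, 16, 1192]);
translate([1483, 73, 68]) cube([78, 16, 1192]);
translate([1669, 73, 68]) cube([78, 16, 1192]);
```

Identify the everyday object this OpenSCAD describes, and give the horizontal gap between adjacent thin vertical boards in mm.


A fence section. The picket gap is 108 mm.

Two posts, two rails, 9 pickets — a fence section. Span 1782 mm holds 9 pickets of 78 mm with 10 equal gaps: ⌊(1782 − 9·78) / 10⌋ = 108 mm.


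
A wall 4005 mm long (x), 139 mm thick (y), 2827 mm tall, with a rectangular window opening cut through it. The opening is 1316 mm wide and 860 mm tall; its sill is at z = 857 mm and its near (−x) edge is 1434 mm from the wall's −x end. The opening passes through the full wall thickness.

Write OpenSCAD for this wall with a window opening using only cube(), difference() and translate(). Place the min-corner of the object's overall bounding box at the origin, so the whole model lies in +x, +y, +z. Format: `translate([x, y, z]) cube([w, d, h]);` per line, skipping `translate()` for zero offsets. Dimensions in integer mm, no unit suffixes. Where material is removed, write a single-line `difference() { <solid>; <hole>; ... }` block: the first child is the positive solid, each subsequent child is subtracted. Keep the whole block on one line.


difference() { cube([4005, 139, 2827]); translate([1434, 0, 857]) cube([1316, 139, 860]); }


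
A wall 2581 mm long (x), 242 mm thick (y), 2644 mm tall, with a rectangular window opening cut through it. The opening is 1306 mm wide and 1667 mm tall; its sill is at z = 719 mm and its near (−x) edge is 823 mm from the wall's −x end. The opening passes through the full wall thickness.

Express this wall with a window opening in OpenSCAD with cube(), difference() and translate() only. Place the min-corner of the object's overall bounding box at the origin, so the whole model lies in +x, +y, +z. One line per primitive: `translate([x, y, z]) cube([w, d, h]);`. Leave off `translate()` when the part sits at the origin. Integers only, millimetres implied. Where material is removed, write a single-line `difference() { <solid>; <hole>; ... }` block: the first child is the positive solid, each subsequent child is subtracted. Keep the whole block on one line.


difference() { cube([2581, 242, 2644]); translate([823, 0, 719]) cube([1306, 242, 1667]); }


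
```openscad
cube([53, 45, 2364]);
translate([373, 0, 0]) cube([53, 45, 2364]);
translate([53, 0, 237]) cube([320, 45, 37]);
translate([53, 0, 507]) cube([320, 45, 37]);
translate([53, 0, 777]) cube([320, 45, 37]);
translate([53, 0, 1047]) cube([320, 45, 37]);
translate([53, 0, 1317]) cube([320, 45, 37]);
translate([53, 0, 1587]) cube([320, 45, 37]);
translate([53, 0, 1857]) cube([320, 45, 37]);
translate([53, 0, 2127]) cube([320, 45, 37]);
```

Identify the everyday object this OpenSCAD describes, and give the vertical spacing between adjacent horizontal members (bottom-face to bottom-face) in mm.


A ladder. The rung spacing is 270 mm.

Two tall 53×45 posts with 8 short bars between them — a ladder. Adjacent rungs sit at z = 237 and z = 507, so the spacing is 507 − 237 = 270 mm.
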